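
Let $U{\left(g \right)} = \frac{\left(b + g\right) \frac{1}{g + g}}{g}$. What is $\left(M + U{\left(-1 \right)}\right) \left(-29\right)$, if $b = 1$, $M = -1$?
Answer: $29$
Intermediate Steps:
$U{\left(g \right)} = \frac{1 + g}{2 g^{2}}$ ($U{\left(g \right)} = \frac{\left(1 + g\right) \frac{1}{g + g}}{g} = \frac{\left(1 + g\right) \frac{1}{2 g}}{g} = \frac{\frac{1}{2} \frac{1}{g} \left(1 + g\right)}{g} = \frac{1 + g}{2 g^{2}}$)
$\left(M + U{\left(-1 \right)}\right) \left(-29\right) = \left(-1 + \frac{1 - 1}{2 \cdot 1}\right) \left(-29\right) = \left(-1 + \frac{1}{2} \cdot 1 \cdot 0\right) \left(-29\right) = \left(-1 + 0\right) \left(-29\right) = \left(-1\right) \left(-29\right) = 29$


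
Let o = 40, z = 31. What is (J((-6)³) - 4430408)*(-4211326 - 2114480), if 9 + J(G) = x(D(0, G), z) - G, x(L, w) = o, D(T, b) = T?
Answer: 28024339034766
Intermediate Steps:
x(L, w) = 40
J(G) = 31 - G (J(G) = -9 + (40 - G) = 31 - G)
(J((-6)³) - 4430408)*(-4211326 - 2114480) = ((31 - 1*(-6)³) - 4430408)*(-4211326 - 2114480) = ((31 - 1*(-216)) - 4430408)*(-6325806) = ((31 + 216) - 4430408)*(-6325806) = (247 - 4430408)*(-6325806) = -4430161*(-6325806) = 28024339034766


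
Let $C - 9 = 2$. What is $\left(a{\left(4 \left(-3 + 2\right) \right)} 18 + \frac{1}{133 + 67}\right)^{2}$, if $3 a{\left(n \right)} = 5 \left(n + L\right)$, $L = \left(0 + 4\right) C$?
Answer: $\frac{57600480001}{40000} \approx 1.44 \cdot 10^{6}$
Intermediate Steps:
$C = 11$ ($C = 9 + 2 = 11$)
$L = 44$ ($L = \left(0 + 4\right) 11 = 4 \cdot 11 = 44$)
$a{\left(n \right)} = \frac{220}{3} + \frac{5 n}{3}$ ($a{\left(n \right)} = \frac{5 \left(n + 44\right)}{3} = \frac{5 \left(44 + n\right)}{3} = \frac{220 + 5 n}{3} = \frac{220}{3} + \frac{5 n}{3}$)
$\left(a{\left(4 \left(-3 + 2\right) \right)} 18 + \frac{1}{133 + 67}\right)^{2} = \left(\left(\frac{220}{3} + \frac{5 \cdot 4 \left(-3 + 2\right)}{3}\right) 18 + \frac{1}{133 + 67}\right)^{2} = \left(\left(\frac{220}{3} + \frac{5 \cdot 4 \left(-1\right)}{3}\right) 18 + \frac{1}{200}\right)^{2} = \left(\left(\frac{220}{3} + \frac{5}{3} \left(-4\right)\right) 18 + \frac{1}{200}\right)^{2} = \left(\left(\frac{220}{3} - \frac{20}{3}\right) 18 + \frac{1}{200}\right)^{2} = \left(\frac{200}{3} \cdot 18 + \frac{1}{200}\right)^{2} = \left(1200 + \frac{1}{200}\right)^{2} = \left(\frac{240001}{200}\right)^{2} = \frac{57600480001}{40000}$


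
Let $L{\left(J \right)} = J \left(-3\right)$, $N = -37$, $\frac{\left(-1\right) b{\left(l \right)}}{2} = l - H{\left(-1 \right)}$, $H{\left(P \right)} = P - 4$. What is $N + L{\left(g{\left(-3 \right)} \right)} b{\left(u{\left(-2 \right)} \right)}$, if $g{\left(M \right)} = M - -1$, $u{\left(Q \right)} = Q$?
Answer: $-73$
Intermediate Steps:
$H{\left(P \right)} = -4 + P$
$b{\left(l \right)} = -10 - 2 l$ ($b{\left(l \right)} = - 2 \left(l - \left(-4 - 1\right)\right) = - 2 \left(l - -5\right) = - 2 \left(l + 5\right) = - 2 \left(5 + l\right) = -10 - 2 l$)
$g{\left(M \right)} = 1 + M$ ($g{\left(M \right)} = M + 1 = 1 + M$)
$L{\left(J \right)} = - 3 J$
$N + L{\left(g{\left(-3 \right)} \right)} b{\left(u{\left(-2 \right)} \right)} = -37 + - 3 \left(1 - 3\right) \left(-10 - -4\right) = -37 + \left(-3\right) \left(-2\right) \left(-10 + 4\right) = -37 + 6 \left(-6\right) = -37 - 36 = -73$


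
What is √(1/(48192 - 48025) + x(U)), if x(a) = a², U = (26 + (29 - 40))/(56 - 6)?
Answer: √267701/1670 ≈ 0.30982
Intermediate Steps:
U = 3/10 (U = (26 - 11)/50 = 15*(1/50) = 3/10 ≈ 0.30000)
√(1/(48192 - 48025) + x(U)) = √(1/(48192 - 48025) + (3/10)²) = √(1/167 + 9/100) = √(1603/16700) = √267701/1670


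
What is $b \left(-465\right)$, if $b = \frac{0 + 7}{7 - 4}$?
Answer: $-1085$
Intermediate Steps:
$b = \frac{7}{3} \approx 2.3333$
$b \left(-465\right) = \frac{7}{3} \left(-465\right) = -1085$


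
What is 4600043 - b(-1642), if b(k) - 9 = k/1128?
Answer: 2594419997/564 ≈ 4.6000e+6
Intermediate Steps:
b(k) = 9 + k/1128
4600043 - b(-1642) = 4600043 - (9 + (1/1128)*(-1642)) = 4600043 - (9 - 821/564) = 4600043 - 1*4255/564 = 4600043 - 4255/564 = 2594419997/564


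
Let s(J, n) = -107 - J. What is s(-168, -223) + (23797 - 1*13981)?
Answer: 9877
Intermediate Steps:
s(-168, -223) + (23797 - 1*13981) = (-107 - 1*(-168)) + (23797 - 1*13981) = (-107 + 168) + (23797 - 13981) = 61 + 9816 = 9877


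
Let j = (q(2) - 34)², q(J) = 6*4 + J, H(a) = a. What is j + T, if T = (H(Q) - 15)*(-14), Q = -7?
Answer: 372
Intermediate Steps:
q(J) = 24 + J
j = 64 (j = ((24 + 2) - 34)² = (26 - 34)² = (-8)² = 64)
T = 308 (T = (-7 - 15)*(-14) = -22*(-14) = 308)
j + T = 64 + 308 = 372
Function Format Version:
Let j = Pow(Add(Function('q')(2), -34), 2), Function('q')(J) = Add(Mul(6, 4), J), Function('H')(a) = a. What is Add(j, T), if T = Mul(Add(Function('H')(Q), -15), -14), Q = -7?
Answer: 372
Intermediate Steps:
Function('q')(J) = Add(24, J)
j = 64 (j = Pow(Add(Add(24, 2), -34), 2) = Pow(Add(26, -34), 2) = Pow(-8, 2) = 64)
T = 308 (T = Mul(Add(-7, -15), -14) = Mul(-22, -14) = 308)
Add(j, T) = Add(64, 308) = 372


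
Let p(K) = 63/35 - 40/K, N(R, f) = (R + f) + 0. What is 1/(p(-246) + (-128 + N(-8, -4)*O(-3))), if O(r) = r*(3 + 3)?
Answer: 615/55327 ≈ 0.011116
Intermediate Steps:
N(R, f) = R + f
O(r) = 6*r (O(r) = r*6 = 6*r)
p(K) = 9/5 - 40/K (p(K) = 63*(1/35) - 40/K = 9/5 - 40/K)
1/(p(-246) + (-128 + N(-8, -4)*O(-3))) = 1/((9/5 - 40/(-246)) + (-128 + (-8 - 4)*(6*(-3)))) = 1/((9/5 - 40*(-1/246)) + (-128 - 12*(-18))) = 1/((9/5 + 20/123) + (-128 + 216)) = 1/(1207/615 + 88) = 1/(55327/615) = 615/55327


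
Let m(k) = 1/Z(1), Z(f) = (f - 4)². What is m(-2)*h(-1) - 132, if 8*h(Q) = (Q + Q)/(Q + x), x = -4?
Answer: -23759/180 ≈ -131.99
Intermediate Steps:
Z(f) = (-4 + f)²
m(k) = ⅑ (m(k) = 1/((-4 + 1)²) = 1/((-3)²) = 1/9 = ⅑)
h(Q) = Q/(4*(-4 + Q)) (h(Q) = ((Q + Q)/(Q - 4))/8 = ((2*Q)/(-4 + Q))/8 = (2*Q/(-4 + Q))/8 = Q/(4*(-4 + Q)))
m(-2)*h(-1) - 132 = ((¼)*(-1)/(-4 - 1))/9 - 132 = ((¼)*(-1)/(-5))/9 - 132 = ((¼)*(-1)*(-⅕))/9 - 132 = (⅑)*(1/20) - 132 = 1/180 - 132 = -23759/180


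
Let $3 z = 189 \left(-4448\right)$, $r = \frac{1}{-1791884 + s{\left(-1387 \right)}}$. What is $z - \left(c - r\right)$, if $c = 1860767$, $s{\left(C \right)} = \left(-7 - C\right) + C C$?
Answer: $- \frac{285319165614}{133265} \approx -2.141 \cdot 10^{6}$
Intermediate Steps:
$s{\left(C \right)} = -7 + C^{2} - C$ ($s{\left(C \right)} = \left(-7 - C\right) + C^{2} = -7 + C^{2} - C$)
$r = \frac{1}{133265}$ ($r = \frac{1}{-1791884 - \left(-1380 - 1923769\right)} = \frac{1}{-1791884 + \left(-7 + 1923769 + 1387\right)} = \frac{1}{-1791884 + 1925149} = \frac{1}{133265} \approx 7.5038 \cdot 10^{-6}$)
$z = -280224$ ($z = \frac{189 \left(-4448\right)}{3} = \frac{1}{3} \left(-840672\right) = -280224$)
$z - \left(c - r\right) = -280224 - \left(1860767 - \frac{1}{133265}\right) = -280224 - \frac{247975114254}{133265} = - \frac{285319165614}{133265}$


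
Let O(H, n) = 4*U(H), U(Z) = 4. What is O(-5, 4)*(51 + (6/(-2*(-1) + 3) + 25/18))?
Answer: 38584/45 ≈ 857.42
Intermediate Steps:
O(H, n) = 16 (O(H, n) = 4*4 = 16)
O(-5, 4)*(51 + (6/(-2*(-1) + 3) + 25/18)) = 16*(51 + (6/(-2*(-1) + 3) + 25/18)) = 16*(51 + (6/(2 + 3) + 25*(1/18))) = 16*(51 + (6/5 + 25/18)) = 16*(51 + 233/90) = 16*(4823/90) = 38584/45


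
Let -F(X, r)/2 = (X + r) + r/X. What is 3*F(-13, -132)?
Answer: 10518/13 ≈ 809.08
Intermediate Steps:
F(X, r) = -2*X - 2*r - 2*r/X (F(X, r) = -2*((X + r) + r/X) = -2*(X + r + r/X) = -2*X - 2*r - 2*r/X)
3*F(-13, -132) = 3*(2*(-1*(-132) - 1*(-13)*(-13 - 132))/(-13)) = 3*(2*(-1/13)*(132 - 1*(-13)*(-145))) = 3*(2*(-1/13)*(132 - 1885)) = 3*(2*(-1/13)*(-1753)) = 3*(3506/13) = 10518/13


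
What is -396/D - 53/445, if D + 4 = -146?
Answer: 5609/2225 ≈ 2.5209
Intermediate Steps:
D = -150 (D = -4 - 146 = -150)
-396/D - 53/445 = -396/(-150) - 53/445 = -396*(-1/150) - 53*1/445 = 66/25 - 53/445 = 5609/2225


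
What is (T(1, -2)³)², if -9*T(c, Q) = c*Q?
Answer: 64/531441 ≈ 0.00012043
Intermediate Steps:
T(c, Q) = -Q*c/9 (T(c, Q) = -c*Q/9 = -Q*c/9)
(T(1, -2)³)² = ((-⅑*(-2)*1)³)² = ((2/9)³)² = (8/729)² = 64/531441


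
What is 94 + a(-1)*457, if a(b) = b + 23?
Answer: 10148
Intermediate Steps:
a(b) = 23 + b
94 + a(-1)*457 = 94 + (23 - 1)*457 = 94 + 22*457 = 94 + 10054 = 10148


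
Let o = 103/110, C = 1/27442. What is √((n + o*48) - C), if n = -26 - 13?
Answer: √13543761589490/1509310 ≈ 2.4383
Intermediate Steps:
n = -39
C = 1/27442 ≈ 3.6440e-5
o = 103/110 (o = 103*(1/110) = 103/110 ≈ 0.93636)
√((n + o*48) - C) = √((-39 + (103/110)*48) - 1*1/27442) = √((-39 + 2472/55) - 1/27442) = √(327/55 - 1/27442) = √(8973479/1509310) = √13543761589490/1509310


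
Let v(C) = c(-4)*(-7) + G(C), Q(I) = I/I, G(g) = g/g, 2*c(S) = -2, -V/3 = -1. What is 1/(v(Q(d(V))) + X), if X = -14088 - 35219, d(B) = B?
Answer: -1/49299 ≈ -2.0284e-5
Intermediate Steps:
V = 3 (V = -3*(-1) = 3)
c(S) = -1 (c(S) = (1/2)*(-2) = -1)
G(g) = 1
Q(I) = 1
v(C) = 8 (v(C) = -1*(-7) + 1 = 7 + 1 = 8)
X = -49307
1/(v(Q(d(V))) + X) = 1/(8 - 49307) = 1/(-49299) = -1/49299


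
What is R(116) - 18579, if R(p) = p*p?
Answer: -5123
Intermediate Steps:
R(p) = p²
R(116) - 18579 = 116² - 18579 = 13456 - 18579 = -5123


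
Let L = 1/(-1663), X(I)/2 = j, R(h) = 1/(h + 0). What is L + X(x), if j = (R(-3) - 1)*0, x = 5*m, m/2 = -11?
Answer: -1/1663 ≈ -0.00060132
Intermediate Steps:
R(h) = 1/h
m = -22 (m = 2*(-11) = -22)
x = -110 (x = 5*(-22) = -110)
j = 0 (j = (1/(-3) - 1)*0 = (-⅓ - 1)*0 = -4/3*0 = 0)
X(I) = 0 (X(I) = 2*0 = 0)
L = -1/1663 ≈ -0.00060132
L + X(x) = -1/1663 + 0 = -1/1663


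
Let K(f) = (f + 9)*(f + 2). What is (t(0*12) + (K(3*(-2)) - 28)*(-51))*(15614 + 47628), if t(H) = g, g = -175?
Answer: 117946330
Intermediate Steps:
t(H) = -175
K(f) = (2 + f)*(9 + f) (K(f) = (9 + f)*(2 + f) = (2 + f)*(9 + f))
(t(0*12) + (K(3*(-2)) - 28)*(-51))*(15614 + 47628) = (-175 + ((18 + (3*(-2))² + 11*(3*(-2))) - 28)*(-51))*(15614 + 47628) = (-175 + ((18 + (-6)² + 11*(-6)) - 28)*(-51))*63242 = (-175 + ((18 + 36 - 66) - 28)*(-51))*63242 = (-175 + (-12 - 28)*(-51))*63242 = (-175 - 40*(-51))*63242 = (-175 + 2040)*63242 = 1865*63242 = 117946330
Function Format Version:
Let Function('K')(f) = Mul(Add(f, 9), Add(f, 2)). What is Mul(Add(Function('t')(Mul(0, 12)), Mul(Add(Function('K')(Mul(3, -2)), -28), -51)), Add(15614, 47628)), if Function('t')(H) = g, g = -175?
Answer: 117946330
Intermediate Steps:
Function('t')(H) = -175
Function('K')(f) = Mul(Add(2, f), Add(9, f)) (Function('K')(f) = Mul(Add(9, f), Add(2, f)) = Mul(Add(2, f), Add(9, f)))
Mul(Add(Function('t')(Mul(0, 12)), Mul(Add(Function('K')(Mul(3, -2)), -28), -51)), Add(15614, 47628)) = Mul(Add(-175, Mul(Add(Add(18, Pow(Mul(3, -2), 2), Mul(11, Mul(3, -2))), -28), -51)), Add(15614, 47628)) = Mul(Add(-175, Mul(Add(Add(18, Pow(-6, 2), Mul(11, -6)), -28), -51)), 63242) = Mul(Add(-175, Mul(Add(Add(18, 36, -66), -28), -51)), 63242) = Mul(Add(-175, Mul(Add(-12, -28), -51)), 63242) = Mul(Add(-175, Mul(-40, -51)), 63242) = Mul(Add(-175, 2040), 63242) = Mul(1865, 63242) = 117946330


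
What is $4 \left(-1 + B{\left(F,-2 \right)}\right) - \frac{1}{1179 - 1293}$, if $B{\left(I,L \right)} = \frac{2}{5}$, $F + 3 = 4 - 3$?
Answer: $- \frac{1363}{570} \approx -2.3912$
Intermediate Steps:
$F = -2$ ($F = -3 + \left(4 - 3\right) = -3 + 1 = -2$)
$B{\left(I,L \right)} = \frac{2}{5}$ ($B{\left(I,L \right)} = 2 \cdot \frac{1}{5} = \frac{2}{5}$)
$4 \left(-1 + B{\left(F,-2 \right)}\right) - \frac{1}{1179 - 1293} = 4 \left(-1 + \frac{2}{5}\right) - \frac{1}{1179 - 1293} = 4 \left(- \frac{3}{5}\right) - \frac{1}{-114} = - \frac{12}{5} - - \frac{1}{114} = - \frac{12}{5} + \frac{1}{114} = - \frac{1363}{570}$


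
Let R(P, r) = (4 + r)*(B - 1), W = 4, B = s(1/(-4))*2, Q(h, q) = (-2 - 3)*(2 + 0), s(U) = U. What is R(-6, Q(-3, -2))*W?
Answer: 36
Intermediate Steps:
Q(h, q) = -10 (Q(h, q) = -5*2 = -10)
B = -1/2 (B = 2/(-4) = -1/4*2 = -1/2 ≈ -0.50000)
R(P, r) = -6 - 3*r/2 (R(P, r) = (4 + r)*(-1/2 - 1) = (4 + r)*(-3/2) = -6 - 3*r/2)
R(-6, Q(-3, -2))*W = (-6 - 3/2*(-10))*4 = (-6 + 15)*4 = 9*4 = 36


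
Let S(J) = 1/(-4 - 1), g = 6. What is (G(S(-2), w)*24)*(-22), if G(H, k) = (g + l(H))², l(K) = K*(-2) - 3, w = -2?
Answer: -152592/25 ≈ -6103.7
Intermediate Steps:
S(J) = -⅕ (S(J) = 1/(-5) = -⅕)
l(K) = -3 - 2*K (l(K) = -2*K - 3 = -3 - 2*K)
G(H, k) = (3 - 2*H)² (G(H, k) = (6 + (-3 - 2*H))² = (3 - 2*H)²)
(G(S(-2), w)*24)*(-22) = ((-3 + 2*(-⅕))²*24)*(-22) = ((-3 - ⅖)²*24)*(-22) = ((-17/5)²*24)*(-22) = ((289/25)*24)*(-22) = (6936/25)*(-22) = -152592/25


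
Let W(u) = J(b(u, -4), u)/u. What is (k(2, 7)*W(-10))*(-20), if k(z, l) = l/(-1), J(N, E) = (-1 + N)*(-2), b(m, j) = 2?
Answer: 28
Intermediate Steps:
J(N, E) = 2 - 2*N
k(z, l) = -l (k(z, l) = l*(-1) = -l)
W(u) = -2/u (W(u) = (2 - 2*2)/u = (2 - 4)/u = -2/u)
(k(2, 7)*W(-10))*(-20) = ((-1*7)*(-2/(-10)))*(-20) = -(-14)*(-1)/10*(-20) = -7*1/5*(-20) = -7/5*(-20) = 28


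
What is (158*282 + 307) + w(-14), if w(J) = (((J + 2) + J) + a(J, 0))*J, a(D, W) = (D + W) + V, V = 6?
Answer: 45339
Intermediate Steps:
a(D, W) = 6 + D + W (a(D, W) = (D + W) + 6 = 6 + D + W)
w(J) = J*(8 + 3*J) (w(J) = (((J + 2) + J) + (6 + J + 0))*J = (((2 + J) + J) + (6 + J))*J = ((2 + 2*J) + (6 + J))*J = (8 + 3*J)*J = J*(8 + 3*J))
(158*282 + 307) + w(-14) = (158*282 + 307) - 14*(8 + 3*(-14)) = (44556 + 307) - 14*(8 - 42) = 44863 - 14*(-34) = 44863 + 476 = 45339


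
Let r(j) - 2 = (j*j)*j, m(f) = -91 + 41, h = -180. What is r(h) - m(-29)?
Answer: -5831948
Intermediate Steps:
m(f) = -50
r(j) = 2 + j³ (r(j) = 2 + (j*j)*j = 2 + j²*j = 2 + j³)
r(h) - m(-29) = (2 + (-180)³) - 1*(-50) = (2 - 5832000) + 50 = -5831998 + 50 = -5831948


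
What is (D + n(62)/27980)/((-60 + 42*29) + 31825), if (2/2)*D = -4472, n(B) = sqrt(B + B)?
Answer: -4472/32983 + sqrt(31)/461432170 ≈ -0.13559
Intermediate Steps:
n(B) = sqrt(2)*sqrt(B) (n(B) = sqrt(2*B) = sqrt(2)*sqrt(B))
D = -4472
(D + n(62)/27980)/((-60 + 42*29) + 31825) = (-4472 + (sqrt(2)*sqrt(62))/27980)/((-60 + 42*29) + 31825) = (-4472 + (2*sqrt(31))*(1/27980))/((-60 + 1218) + 31825) = (-4472 + sqrt(31)/13990)/(1158 + 31825) = (-4472 + sqrt(31)/13990)/32983 = (-4472 + sqrt(31)/13990)*(1/32983) = -4472/32983 + sqrt(31)/461432170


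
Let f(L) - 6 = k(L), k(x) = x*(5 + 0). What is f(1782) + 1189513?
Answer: 1198429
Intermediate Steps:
k(x) = 5*x (k(x) = x*5 = 5*x)
f(L) = 6 + 5*L
f(1782) + 1189513 = (6 + 5*1782) + 1189513 = (6 + 8910) + 1189513 = 8916 + 1189513 = 1198429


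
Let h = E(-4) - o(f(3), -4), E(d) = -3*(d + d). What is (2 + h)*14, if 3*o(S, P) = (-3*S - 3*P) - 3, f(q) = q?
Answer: 364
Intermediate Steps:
E(d) = -6*d
o(S, P) = -1 - P - S (o(S, P) = ((-3*S - 3*P) - 3)/3 = ((-3*P - 3*S) - 3)/3 = (-3 - 3*P - 3*S)/3 = -1 - P - S)
h = 24 (h = -6*(-4) - (-1 - 1*(-4) - 1*3) = 24 - (-1 + 4 - 3) = 24 - 1*0 = 24 + 0 = 24)
(2 + h)*14 = (2 + 24)*14 = 26*14 = 364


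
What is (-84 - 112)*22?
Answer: -4312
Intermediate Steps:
(-84 - 112)*22 = -196*22 = -4312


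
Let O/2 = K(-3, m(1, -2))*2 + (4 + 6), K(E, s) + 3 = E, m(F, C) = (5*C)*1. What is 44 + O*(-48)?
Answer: 236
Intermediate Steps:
m(F, C) = 5*C
K(E, s) = -3 + E
O = -4 (O = 2*((-3 - 3)*2 + (4 + 6)) = 2*(-6*2 + 10) = 2*(-12 + 10) = 2*(-2) = -4)
44 + O*(-48) = 44 - 4*(-48) = 44 + 192 = 236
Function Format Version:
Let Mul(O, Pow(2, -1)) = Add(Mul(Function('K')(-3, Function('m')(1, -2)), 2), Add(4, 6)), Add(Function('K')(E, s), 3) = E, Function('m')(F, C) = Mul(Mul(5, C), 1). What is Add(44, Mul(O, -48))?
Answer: 236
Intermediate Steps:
Function('m')(F, C) = Mul(5, C)
Function('K')(E, s) = Add(-3, E)
O = -4 (O = Mul(2, Add(Mul(Add(-3, -3), 2), Add(4, 6))) = Mul(2, Add(Mul(-6, 2), 10)) = Mul(2, Add(-12, 10)) = Mul(2, -2) = -4)
Add(44, Mul(O, -48)) = Add(44, Mul(-4, -48)) = Add(44, 192) = 236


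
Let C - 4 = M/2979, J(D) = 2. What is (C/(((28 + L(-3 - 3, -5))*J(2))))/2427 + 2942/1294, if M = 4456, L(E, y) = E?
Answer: 116991812144/51456144861 ≈ 2.2736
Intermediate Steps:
C = 16372/2979 (C = 4 + 4456/2979 = 16372/2979 ≈ 5.4958)
(C/(((28 + L(-3 - 3, -5))*J(2))))/2427 + 2942/1294 = (16372/(2979*(((28 + (-3 - 3))*2))))/2427 + 2942/1294 = (16372/(2979*(((28 - 6)*2))))*(1/2427) + 2942*(1/1294) = (16372/(2979*((22*2))))*(1/2427) + 1471/647 = ((16372/2979)/44)*(1/2427) + 1471/647 = ((16372/2979)*(1/44))*(1/2427) + 1471/647 = (4093/32769)*(1/2427) + 1471/647 = 4093/79530363 + 1471/647 = 116991812144/51456144861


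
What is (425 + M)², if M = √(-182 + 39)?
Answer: (425 + I*√143)² ≈ 1.8048e+5 + 10165.0*I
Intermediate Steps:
M = I*√143 (M = √(-143) = I*√143 ≈ 11.958*I)
(425 + M)² = (425 + I*√143)²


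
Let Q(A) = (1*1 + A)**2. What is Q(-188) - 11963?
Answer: 23006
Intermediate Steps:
Q(A) = (1 + A)**2
Q(-188) - 11963 = (1 - 188)**2 - 11963 = (-187)**2 - 11963 = 34969 - 11963 = 23006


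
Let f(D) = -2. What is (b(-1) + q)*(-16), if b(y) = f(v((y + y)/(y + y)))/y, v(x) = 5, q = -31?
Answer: 464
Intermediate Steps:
b(y) = -2/y
(b(-1) + q)*(-16) = (-2/(-1) - 31)*(-16) = (-2*(-1) - 31)*(-16) = (2 - 31)*(-16) = -29*(-16) = 464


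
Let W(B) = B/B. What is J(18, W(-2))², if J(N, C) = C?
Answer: 1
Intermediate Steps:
W(B) = 1
J(18, W(-2))² = 1² = 1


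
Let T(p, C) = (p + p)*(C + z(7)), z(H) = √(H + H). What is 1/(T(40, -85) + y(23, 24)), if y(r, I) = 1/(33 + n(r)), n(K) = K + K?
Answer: -42438721/288023572001 - 499280*√14/288023572001 ≈ -0.00015383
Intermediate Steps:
n(K) = 2*K
z(H) = √2*√H (z(H) = √(2*H) = √2*√H)
y(r, I) = 1/(33 + 2*r)
T(p, C) = 2*p*(C + √14) (T(p, C) = (p + p)*(C + √2*√7) = (2*p)*(C + √14) = 2*p*(C + √14))
1/(T(40, -85) + y(23, 24)) = 1/(2*40*(-85 + √14) + 1/(33 + 2*23)) = 1/((-6800 + 80*√14) + 1/(33 + 46)) = 1/((-6800 + 80*√14) + 1/79) = 1/(-537199/79 + 80*√14)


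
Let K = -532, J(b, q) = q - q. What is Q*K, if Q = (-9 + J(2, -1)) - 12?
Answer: 11172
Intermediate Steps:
J(b, q) = 0
Q = -21 (Q = (-9 + 0) - 12 = -9 - 12 = -21)
Q*K = -21*(-532) = 11172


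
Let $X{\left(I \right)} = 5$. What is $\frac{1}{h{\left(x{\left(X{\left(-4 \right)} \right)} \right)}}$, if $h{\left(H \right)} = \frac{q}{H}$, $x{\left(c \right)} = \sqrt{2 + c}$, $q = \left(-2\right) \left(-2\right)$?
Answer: $\frac{\sqrt{7}}{4} \approx 0.66144$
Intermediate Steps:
$q = 4$
$h{\left(H \right)} = \frac{4}{H}$
$\frac{1}{h{\left(x{\left(X{\left(-4 \right)} \right)} \right)}} = \frac{1}{4 \frac{1}{\sqrt{2 + 5}}} = \frac{1}{4 \frac{1}{\sqrt{7}}} = \frac{1}{4 \frac{\sqrt{7}}{7}} = \frac{1}{\frac{4}{7} \sqrt{7}} = \frac{\sqrt{7}}{4}$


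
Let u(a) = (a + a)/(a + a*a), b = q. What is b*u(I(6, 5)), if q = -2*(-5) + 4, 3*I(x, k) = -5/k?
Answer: 42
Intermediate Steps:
I(x, k) = -5/(3*k) (I(x, k) = (-5/k)/3 = -5/(3*k))
q = 14 (q = 10 + 4 = 14)
b = 14
u(a) = 2*a/(a + a**2) (u(a) = (2*a)/(a + a**2) = 2*a/(a + a**2))
b*u(I(6, 5)) = 14*(2/(1 - 5/3/5)) = 14*(2/(1 - 5/3*1/5)) = 14*(2/(1 - 1/3)) = 14*(2/(2/3)) = 14*(2*(3/2)) = 14*3 = 42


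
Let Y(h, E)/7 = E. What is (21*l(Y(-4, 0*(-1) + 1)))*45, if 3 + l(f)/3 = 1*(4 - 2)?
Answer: -2835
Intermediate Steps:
Y(h, E) = 7*E
l(f) = -3 (l(f) = -9 + 3*(1*(4 - 2)) = -9 + 3*(1*2) = -9 + 3*2 = -9 + 6 = -3)
(21*l(Y(-4, 0*(-1) + 1)))*45 = (21*(-3))*45 = -63*45 = -2835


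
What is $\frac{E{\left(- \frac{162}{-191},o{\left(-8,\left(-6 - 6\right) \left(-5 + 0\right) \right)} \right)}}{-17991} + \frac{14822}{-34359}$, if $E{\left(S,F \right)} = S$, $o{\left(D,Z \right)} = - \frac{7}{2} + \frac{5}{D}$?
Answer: $- \frac{5659791460}{13118575431} \approx -0.43143$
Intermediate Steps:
$o{\left(D,Z \right)} = - \frac{7}{2} + \frac{5}{D}$ ($o{\left(D,Z \right)} = \left(-7\right) \frac{1}{2} + \frac{5}{D} = - \frac{7}{2} + \frac{5}{D}$)
$\frac{E{\left(- \frac{162}{-191},o{\left(-8,\left(-6 - 6\right) \left(-5 + 0\right) \right)} \right)}}{-17991} + \frac{14822}{-34359} = \frac{\left(-162\right) \frac{1}{-191}}{-17991} + \frac{14822}{-34359} = \left(-162\right) \left(- \frac{1}{191}\right) \left(- \frac{1}{17991}\right) + 14822 \left(- \frac{1}{34359}\right) = \frac{162}{191} \left(- \frac{1}{17991}\right) - \frac{14822}{34359} = - \frac{18}{381809} - \frac{14822}{34359} = - \frac{5659791460}{13118575431}$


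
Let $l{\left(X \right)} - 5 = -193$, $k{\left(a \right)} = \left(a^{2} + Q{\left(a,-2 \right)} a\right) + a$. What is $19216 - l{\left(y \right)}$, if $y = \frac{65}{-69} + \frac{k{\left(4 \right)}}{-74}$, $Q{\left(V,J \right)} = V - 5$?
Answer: $19404$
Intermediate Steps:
$Q{\left(V,J \right)} = -5 + V$
$k{\left(a \right)} = a + a^{2} + a \left(-5 + a\right)$ ($k{\left(a \right)} = \left(a^{2} + \left(-5 + a\right) a\right) + a = \left(a^{2} + a \left(-5 + a\right)\right) + a = a + a^{2} + a \left(-5 + a\right)$)
$y = - \frac{2957}{2553}$ ($y = \frac{65}{-69} + \frac{2 \cdot 4 \left(-2 + 4\right)}{-74} = 65 \left(- \frac{1}{69}\right) + 2 \cdot 4 \cdot 2 \left(- \frac{1}{74}\right) = - \frac{65}{69} + 16 \left(- \frac{1}{74}\right) = - \frac{65}{69} - \frac{8}{37} = - \frac{2957}{2553} \approx -1.1582$)
$l{\left(X \right)} = -188$ ($l{\left(X \right)} = 5 - 193 = -188$)
$19216 - l{\left(y \right)} = 19216 - -188 = 19216 + 188 = 19404$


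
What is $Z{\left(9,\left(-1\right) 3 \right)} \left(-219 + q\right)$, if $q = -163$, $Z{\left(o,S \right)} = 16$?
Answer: $-6112$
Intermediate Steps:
$Z{\left(9,\left(-1\right) 3 \right)} \left(-219 + q\right) = 16 \left(-219 - 163\right) = 16 \left(-382\right) = -6112$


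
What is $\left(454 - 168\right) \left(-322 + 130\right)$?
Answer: $-54912$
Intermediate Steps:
$\left(454 - 168\right) \left(-322 + 130\right) = 286 \left(-192\right) = -54912$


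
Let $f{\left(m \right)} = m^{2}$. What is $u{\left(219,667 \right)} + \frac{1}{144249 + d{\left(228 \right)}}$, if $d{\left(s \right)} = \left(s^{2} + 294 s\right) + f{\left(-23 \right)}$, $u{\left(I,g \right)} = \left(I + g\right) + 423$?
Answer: $\frac{345306347}{263794} \approx 1309.0$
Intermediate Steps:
$u{\left(I,g \right)} = 423 + I + g$
$d{\left(s \right)} = 529 + s^{2} + 294 s$ ($d{\left(s \right)} = \left(s^{2} + 294 s\right) + \left(-23\right)^{2} = \left(s^{2} + 294 s\right) + 529 = 529 + s^{2} + 294 s$)
$u{\left(219,667 \right)} + \frac{1}{144249 + d{\left(228 \right)}} = \left(423 + 219 + 667\right) + \frac{1}{144249 + \left(529 + 228^{2} + 294 \cdot 228\right)} = 1309 + \frac{1}{144249 + \left(529 + 51984 + 67032\right)} = 1309 + \frac{1}{144249 + 119545} = 1309 + \frac{1}{263794} = \frac{345306347}{263794}$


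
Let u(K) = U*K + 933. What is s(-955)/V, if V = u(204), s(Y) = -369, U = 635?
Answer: -41/14497 ≈ -0.0028282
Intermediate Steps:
u(K) = 933 + 635*K (u(K) = 635*K + 933 = 933 + 635*K)
V = 130473 (V = 933 + 635*204 = 933 + 129540 = 130473)
s(-955)/V = -369/130473 = -369*1/130473 = -41/14497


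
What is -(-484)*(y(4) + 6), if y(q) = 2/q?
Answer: 3146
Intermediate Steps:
-(-484)*(y(4) + 6) = -(-484)*(2/4 + 6) = -(-484)*(2*(¼) + 6) = -(-484)*(½ + 6) = -(-484)*13/2 = -242*(-13) = 3146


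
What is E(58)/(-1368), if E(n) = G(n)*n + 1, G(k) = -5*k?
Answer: 16819/1368 ≈ 12.295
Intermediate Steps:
E(n) = 1 - 5*n**2 (E(n) = (-5*n)*n + 1 = -5*n**2 + 1 = 1 - 5*n**2)
E(58)/(-1368) = (1 - 5*58**2)/(-1368) = (1 - 5*3364)*(-1/1368) = (1 - 16820)*(-1/1368) = -16819*(-1/1368) = 16819/1368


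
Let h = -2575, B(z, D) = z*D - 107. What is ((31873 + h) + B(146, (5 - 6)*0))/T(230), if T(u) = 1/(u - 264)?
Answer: -992494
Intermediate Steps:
B(z, D) = -107 + D*z (B(z, D) = D*z - 107 = -107 + D*z)
T(u) = 1/(-264 + u)
((31873 + h) + B(146, (5 - 6)*0))/T(230) = ((31873 - 2575) + (-107 + ((5 - 6)*0)*146))/(1/(-264 + 230)) = (29298 + (-107 - 1*0*146))/(1/(-34)) = (29298 + (-107 + 0*146))/(-1/34) = (29298 + (-107 + 0))*(-34) = (29298 - 107)*(-34) = 29191*(-34) = -992494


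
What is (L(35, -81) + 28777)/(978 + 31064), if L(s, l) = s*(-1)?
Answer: 14371/16021 ≈ 0.89701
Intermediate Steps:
L(s, l) = -s
(L(35, -81) + 28777)/(978 + 31064) = (-1*35 + 28777)/(978 + 31064) = (-35 + 28777)/32042 = 28742*(1/32042) = 14371/16021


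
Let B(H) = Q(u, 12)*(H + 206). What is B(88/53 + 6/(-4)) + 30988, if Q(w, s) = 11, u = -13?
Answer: 3525111/106 ≈ 33256.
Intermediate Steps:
B(H) = 2266 + 11*H (B(H) = 11*(H + 206) = 11*(206 + H) = 2266 + 11*H)
B(88/53 + 6/(-4)) + 30988 = (2266 + 11*(88/53 + 6/(-4))) + 30988 = (2266 + 11*(88*(1/53) + 6*(-1/4))) + 30988 = (2266 + 11*(88/53 - 3/2)) + 30988 = (2266 + 11*(17/106)) + 30988 = (2266 + 187/106) + 30988 = 240383/106 + 30988 = 3525111/106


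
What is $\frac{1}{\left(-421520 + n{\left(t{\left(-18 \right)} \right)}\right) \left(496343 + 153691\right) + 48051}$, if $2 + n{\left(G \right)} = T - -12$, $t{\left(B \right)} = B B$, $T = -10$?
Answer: $- \frac{1}{274002283629} \approx -3.6496 \cdot 10^{-12}$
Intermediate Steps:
$t{\left(B \right)} = B^{2}$
$n{\left(G \right)} = 0$ ($n{\left(G \right)} = -2 - -2 = -2 + \left(-10 + 12\right) = -2 + 2 = 0$)
$\frac{1}{\left(-421520 + n{\left(t{\left(-18 \right)} \right)}\right) \left(496343 + 153691\right) + 48051} = \frac{1}{\left(-421520 + 0\right) \left(496343 + 153691\right) + 48051} = \frac{1}{\left(-421520\right) 650034 + 48051} = \frac{1}{-274002331680 + 48051} = \frac{1}{-274002283629} = - \frac{1}{274002283629}$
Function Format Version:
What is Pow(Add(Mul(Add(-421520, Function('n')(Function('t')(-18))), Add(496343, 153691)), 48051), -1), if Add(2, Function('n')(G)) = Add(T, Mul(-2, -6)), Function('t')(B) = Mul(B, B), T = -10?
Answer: Rational(-1, 274002283629) ≈ -3.6496e-12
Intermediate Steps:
Function('t')(B) = Pow(B, 2)
Function('n')(G) = 0 (Function('n')(G) = Add(-2, Add(-10, Mul(-2, -6))) = Add(-2, Add(-10, 12)) = Add(-2, 2) = 0)
Pow(Add(Mul(Add(-421520, Function('n')(Function('t')(-18))), Add(496343, 153691)), 48051), -1) = Pow(Add(Mul(Add(-421520, 0), Add(496343, 153691)), 48051), -1) = Pow(Add(Mul(-421520, 650034), 48051), -1) = Pow(Add(-274002331680, 48051), -1) = Pow(-274002283629, -1) = Rational(-1, 274002283629)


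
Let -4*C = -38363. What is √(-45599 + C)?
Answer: I*√144033/2 ≈ 189.76*I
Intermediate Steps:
C = 38363/4 (C = -¼*(-38363) = 38363/4 ≈ 9590.8)
√(-45599 + C) = √(-45599 + 38363/4) = √(-144033/4) = I*√144033/2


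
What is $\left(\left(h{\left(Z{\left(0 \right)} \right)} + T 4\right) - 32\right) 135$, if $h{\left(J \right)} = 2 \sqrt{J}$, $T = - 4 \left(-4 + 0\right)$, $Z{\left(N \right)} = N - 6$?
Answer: $4320 + 270 i \sqrt{6} \approx 4320.0 + 661.36 i$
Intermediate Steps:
$Z{\left(N \right)} = -6 + N$ ($Z{\left(N \right)} = N - 6 = -6 + N$)
$T = 16$ ($T = \left(-4\right) \left(-4\right) = 16$)
$\left(\left(h{\left(Z{\left(0 \right)} \right)} + T 4\right) - 32\right) 135 = \left(\left(2 \sqrt{-6 + 0} + 16 \cdot 4\right) - 32\right) 135 = \left(\left(2 \sqrt{-6} + 64\right) - 32\right) 135 = \left(\left(2 i \sqrt{6} + 64\right) - 32\right) 135 = \left(\left(64 + 2 i \sqrt{6}\right) - 32\right) 135 = \left(32 + 2 i \sqrt{6}\right) 135 = 4320 + 270 i \sqrt{6}$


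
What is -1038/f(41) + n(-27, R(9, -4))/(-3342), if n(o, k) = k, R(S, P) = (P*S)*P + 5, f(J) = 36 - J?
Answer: 3468251/16710 ≈ 207.56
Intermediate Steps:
R(S, P) = 5 + S*P² (R(S, P) = S*P² + 5 = 5 + S*P²)
-1038/f(41) + n(-27, R(9, -4))/(-3342) = -1038/(36 - 1*41) + (5 + 9*(-4)²)/(-3342) = -1038/(36 - 41) + (5 + 9*16)*(-1/3342) = -1038/(-5) + (5 + 144)*(-1/3342) = -1038*(-⅕) + 149*(-1/3342) = 1038/5 - 149/3342 = 3468251/16710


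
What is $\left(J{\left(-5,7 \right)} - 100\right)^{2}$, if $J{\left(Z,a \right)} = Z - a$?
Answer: $12544$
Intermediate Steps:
$\left(J{\left(-5,7 \right)} - 100\right)^{2} = \left(\left(-5 - 7\right) - 100\right)^{2} = \left(-12 - 100\right)^{2} = \left(-112\right)^{2} = 12544$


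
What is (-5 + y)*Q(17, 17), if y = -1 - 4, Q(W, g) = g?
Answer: -170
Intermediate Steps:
y = -5
(-5 + y)*Q(17, 17) = (-5 - 5)*17 = -10*17 = -170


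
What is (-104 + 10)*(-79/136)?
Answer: 3713/68 ≈ 54.603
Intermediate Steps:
(-104 + 10)*(-79/136) = -(-7426)/136 = -94*(-79/136) = 3713/68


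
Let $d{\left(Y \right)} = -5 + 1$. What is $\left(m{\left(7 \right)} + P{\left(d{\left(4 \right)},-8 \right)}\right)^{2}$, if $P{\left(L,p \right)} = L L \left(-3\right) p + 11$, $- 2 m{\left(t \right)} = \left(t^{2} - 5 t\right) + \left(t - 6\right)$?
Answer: $\frac{600625}{4} \approx 1.5016 \cdot 10^{5}$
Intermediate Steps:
$m{\left(t \right)} = 3 + 2 t - \frac{t^{2}}{2}$ ($m{\left(t \right)} = - \frac{\left(t^{2} - 5 t\right) + \left(t - 6\right)}{2} = - \frac{\left(t^{2} - 5 t\right) + \left(-6 + t\right)}{2} = - \frac{-6 + t^{2} - 4 t}{2} = 3 + 2 t - \frac{t^{2}}{2}$)
$d{\left(Y \right)} = -4$
$P{\left(L,p \right)} = 11 - 3 p L^{2}$ ($P{\left(L,p \right)} = L^{2} \left(-3\right) p + 11 = - 3 L^{2} p + 11 = - 3 p L^{2} + 11 = 11 - 3 p L^{2}$)
$\left(m{\left(7 \right)} + P{\left(d{\left(4 \right)},-8 \right)}\right)^{2} = \left(\left(3 + 2 \cdot 7 - \frac{7^{2}}{2}\right) - \left(-11 - 24 \left(-4\right)^{2}\right)\right)^{2} = \left(\left(3 + 14 - \frac{49}{2}\right) - \left(-11 - 384\right)\right)^{2} = \left(\left(3 + 14 - \frac{49}{2}\right) + \left(11 + 384\right)\right)^{2} = \left(- \frac{15}{2} + 395\right)^{2} = \left(\frac{775}{2}\right)^{2} = \frac{600625}{4}$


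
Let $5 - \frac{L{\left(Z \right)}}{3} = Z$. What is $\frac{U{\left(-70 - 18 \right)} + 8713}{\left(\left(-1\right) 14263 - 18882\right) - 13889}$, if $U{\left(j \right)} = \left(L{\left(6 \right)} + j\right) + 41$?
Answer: $- \frac{8663}{47034} \approx -0.18419$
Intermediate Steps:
$L{\left(Z \right)} = 15 - 3 Z$
$U{\left(j \right)} = 38 + j$ ($U{\left(j \right)} = \left(\left(15 - 18\right) + j\right) + 41 = \left(-3 + j\right) + 41 = 38 + j$)
$\frac{U{\left(-70 - 18 \right)} + 8713}{\left(\left(-1\right) 14263 - 18882\right) - 13889} = \frac{\left(38 - 88\right) + 8713}{\left(\left(-1\right) 14263 - 18882\right) - 13889} = \frac{\left(38 - 88\right) + 8713}{\left(-14263 - 18882\right) - 13889} = \frac{-50 + 8713}{-33145 - 13889} = \frac{8663}{-47034} = 8663 \left(- \frac{1}{47034}\right) = - \frac{8663}{47034}$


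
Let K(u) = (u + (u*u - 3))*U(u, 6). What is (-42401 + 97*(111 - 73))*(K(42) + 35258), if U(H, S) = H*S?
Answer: -18955406010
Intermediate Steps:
K(u) = 6*u*(-3 + u + u²) (K(u) = (u + (u*u - 3))*(u*6) = (u + (u² - 3))*(6*u) = (u + (-3 + u²))*(6*u) = (-3 + u + u²)*(6*u) = 6*u*(-3 + u + u²))
(-42401 + 97*(111 - 73))*(K(42) + 35258) = (-42401 + 97*(111 - 73))*(6*42*(-3 + 42 + 42²) + 35258) = (-42401 + 97*38)*(6*42*(-3 + 42 + 1764) + 35258) = (-42401 + 3686)*(6*42*1803 + 35258) = -38715*(454356 + 35258) = -38715*489614 = -18955406010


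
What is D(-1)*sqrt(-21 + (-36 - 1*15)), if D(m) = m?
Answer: -6*I*sqrt(2) ≈ -8.4853*I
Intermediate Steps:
D(-1)*sqrt(-21 + (-36 - 1*15)) = -sqrt(-21 + (-36 - 1*15)) = -sqrt(-21 + (-36 - 15)) = -sqrt(-21 - 51) = -sqrt(-72) = -6*I*sqrt(2)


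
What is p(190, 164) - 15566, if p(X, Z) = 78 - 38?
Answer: -15526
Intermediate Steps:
p(X, Z) = 40
p(190, 164) - 15566 = 40 - 15566 = -15526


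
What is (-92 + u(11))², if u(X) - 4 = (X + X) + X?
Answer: 3025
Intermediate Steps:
u(X) = 4 + 3*X (u(X) = 4 + ((X + X) + X) = 4 + (2*X + X) = 4 + 3*X)
(-92 + u(11))² = (-92 + (4 + 3*11))² = (-92 + (4 + 33))² = (-92 + 37)² = (-55)² = 3025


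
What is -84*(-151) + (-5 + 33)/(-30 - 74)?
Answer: 329777/26 ≈ 12684.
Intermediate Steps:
-84*(-151) + (-5 + 33)/(-30 - 74) = 12684 + 28/(-104) = 12684 + 28*(-1/104) = 12684 - 7/26 = 329777/26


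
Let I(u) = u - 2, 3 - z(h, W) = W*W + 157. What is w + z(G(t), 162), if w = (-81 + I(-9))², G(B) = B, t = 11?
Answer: -17934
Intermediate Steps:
z(h, W) = -154 - W² (z(h, W) = 3 - (W*W + 157) = 3 - (W² + 157) = 3 - (157 + W²) = 3 + (-157 - W²) = -154 - W²)
I(u) = -2 + u
w = 8464 (w = (-81 + (-2 - 9))² = (-81 - 11)² = (-92)² = 8464)
w + z(G(t), 162) = 8464 + (-154 - 1*162²) = 8464 + (-154 - 1*26244) = 8464 + (-154 - 26244) = 8464 - 26398 = -17934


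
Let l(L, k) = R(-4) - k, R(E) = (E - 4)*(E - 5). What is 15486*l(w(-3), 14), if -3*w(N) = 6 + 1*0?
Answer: 898188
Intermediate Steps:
R(E) = (-5 + E)*(-4 + E) (R(E) = (-4 + E)*(-5 + E) = (-5 + E)*(-4 + E))
w(N) = -2 (w(N) = -(6 + 1*0)/3 = -(6 + 0)/3 = -1/3*6 = -2)
l(L, k) = 72 - k (l(L, k) = (20 + (-4)**2 - 9*(-4)) - k = (20 + 16 + 36) - k = 72 - k)
15486*l(w(-3), 14) = 15486*(72 - 1*14) = 15486*(72 - 14) = 15486*58 = 898188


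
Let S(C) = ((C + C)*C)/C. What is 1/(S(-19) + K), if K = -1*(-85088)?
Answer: 1/85050 ≈ 1.1758e-5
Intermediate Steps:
K = 85088
S(C) = 2*C (S(C) = ((2*C)*C)/C = (2*C²)/C = 2*C)
1/(S(-19) + K) = 1/(2*(-19) + 85088) = 1/(-38 + 85088) = 1/85050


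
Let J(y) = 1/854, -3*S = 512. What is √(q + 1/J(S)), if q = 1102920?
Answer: 7*√22526 ≈ 1050.6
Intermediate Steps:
S = -512/3 (S = -⅓*512 = -512/3 ≈ -170.67)
J(y) = 1/854
√(q + 1/J(S)) = √(1102920 + 1/(1/854)) = √(1102920 + 854) = √1103774 = 7*√22526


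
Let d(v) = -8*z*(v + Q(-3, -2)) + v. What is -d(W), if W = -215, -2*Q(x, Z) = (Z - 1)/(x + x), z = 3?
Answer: -4951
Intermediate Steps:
Q(x, Z) = -(-1 + Z)/(4*x) (Q(x, Z) = -(Z - 1)/(2*(x + x)) = -(-1 + Z)/(2*(2*x)) = -(-1 + Z)*1/(2*x)/2 = -(-1 + Z)/(4*x))
d(v) = 6 - 23*v (d(v) = -24*(v + (¼)*(1 - 1*(-2))/(-3)) + v = -24*(v + (¼)*(-⅓)*(1 + 2)) + v = -24*(v + (¼)*(-⅓)*3) + v = -24*(v - ¼) + v = -24*(-¼ + v) + v = -8*(-¾ + 3*v) + v = (6 - 24*v) + v = 6 - 23*v)
-d(W) = -(6 - 23*(-215)) = -(6 + 4945) = -1*4951 = -4951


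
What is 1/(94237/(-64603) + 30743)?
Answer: 5873/180545072 ≈ 3.2529e-5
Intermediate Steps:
1/(94237/(-64603) + 30743) = 1/(94237*(-1/64603) + 30743) = 1/(-8567/5873 + 30743) = 1/(180545072/5873) = 5873/180545072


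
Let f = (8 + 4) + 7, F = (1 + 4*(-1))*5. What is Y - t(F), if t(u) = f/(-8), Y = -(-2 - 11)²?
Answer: -1333/8 ≈ -166.63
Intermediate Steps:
F = -15 (F = (1 - 4)*5 = -3*5 = -15)
Y = -169 (Y = -1*(-13)² = -1*169 = -169)
f = 19 (f = 12 + 7 = 19)
t(u) = -19/8 (t(u) = 19/(-8) = 19*(-⅛) = -19/8)
Y - t(F) = -169 - 1*(-19/8) = -169 + 19/8 = -1333/8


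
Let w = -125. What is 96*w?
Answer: -12000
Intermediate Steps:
96*w = 96*(-125) = -12000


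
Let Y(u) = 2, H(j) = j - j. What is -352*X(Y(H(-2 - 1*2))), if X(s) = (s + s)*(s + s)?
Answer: -5632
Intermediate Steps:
H(j) = 0
X(s) = 4*s**2 (X(s) = (2*s)*(2*s) = 4*s**2)
-352*X(Y(H(-2 - 1*2))) = -1408*2**2 = -1408*4 = -352*16 = -5632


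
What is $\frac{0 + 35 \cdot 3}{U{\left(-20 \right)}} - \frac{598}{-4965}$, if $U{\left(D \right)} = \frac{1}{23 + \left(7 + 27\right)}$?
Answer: $\frac{29716123}{4965} \approx 5985.1$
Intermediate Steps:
$U{\left(D \right)} = \frac{1}{57}$ ($U{\left(D \right)} = \frac{1}{23 + 34} = \frac{1}{57}$)
$\frac{0 + 35 \cdot 3}{U{\left(-20 \right)}} - \frac{598}{-4965} = \left(0 + 35 \cdot 3\right) \frac{1}{\frac{1}{57}} - \frac{598}{-4965} = \left(0 + 105\right) 57 - - \frac{598}{4965} = 105 \cdot 57 + \frac{598}{4965} = 5985 + \frac{598}{4965} = \frac{29716123}{4965}$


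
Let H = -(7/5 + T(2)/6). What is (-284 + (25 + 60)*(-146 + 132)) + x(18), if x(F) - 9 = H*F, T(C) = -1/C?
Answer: -14887/10 ≈ -1488.7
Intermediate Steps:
H = -79/60 (H = -(7/5 - 1/2/6) = -(7*(⅕) - 1*½*(⅙)) = -(7/5 - ½*⅙) = -(7/5 - 1/12) = -1*79/60 = -79/60 ≈ -1.3167)
x(F) = 9 - 79*F/60
(-284 + (25 + 60)*(-146 + 132)) + x(18) = (-284 + (25 + 60)*(-146 + 132)) + (9 - 79/60*18) = (-284 + 85*(-14)) + (9 - 237/10) = (-284 - 1190) - 147/10 = -1474 - 147/10 = -14887/10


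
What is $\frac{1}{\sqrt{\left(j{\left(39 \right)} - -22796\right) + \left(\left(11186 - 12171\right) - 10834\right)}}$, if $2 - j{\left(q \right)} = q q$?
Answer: $\frac{\sqrt{9458}}{9458} \approx 0.010283$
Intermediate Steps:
$j{\left(q \right)} = 2 - q^{2}$ ($j{\left(q \right)} = 2 - q q = 2 - q^{2}$)
$\frac{1}{\sqrt{\left(j{\left(39 \right)} - -22796\right) + \left(\left(11186 - 12171\right) - 10834\right)}} = \frac{1}{\sqrt{\left(\left(2 - 39^{2}\right) - -22796\right) + \left(\left(11186 - 12171\right) - 10834\right)}} = \frac{1}{\sqrt{\left(\left(2 - 1521\right) + 22796\right) - 11819}} = \frac{1}{\sqrt{\left(-1519 + 22796\right) - 11819}} = \frac{1}{\sqrt{21277 - 11819}} = \frac{1}{\sqrt{9458}} = \frac{\sqrt{9458}}{9458}$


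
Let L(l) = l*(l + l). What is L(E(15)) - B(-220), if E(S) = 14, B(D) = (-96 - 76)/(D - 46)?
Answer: 52050/133 ≈ 391.35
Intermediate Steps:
B(D) = -172/(-46 + D)
L(l) = 2*l² (L(l) = l*(2*l) = 2*l²)
L(E(15)) - B(-220) = 2*14² - (-172)/(-46 - 220) = 2*196 - (-172)/(-266) = 392 - (-172)*(-1)/266 = 392 - 1*86/133 = 392 - 86/133 = 52050/133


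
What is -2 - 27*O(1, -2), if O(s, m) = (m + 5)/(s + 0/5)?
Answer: -83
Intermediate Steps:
O(s, m) = (5 + m)/s (O(s, m) = (5 + m)/(s + 0*(1/5)) = (5 + m)/(s + 0) = (5 + m)/s)
-2 - 27*O(1, -2) = -2 - 27*(5 - 2)/1 = -2 - 27*3 = -2 - 81 = -83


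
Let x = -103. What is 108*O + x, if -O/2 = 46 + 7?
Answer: -11551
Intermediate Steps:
O = -106 (O = -2*(46 + 7) = -2*53 = -106)
108*O + x = 108*(-106) - 103 = -11448 - 103 = -11551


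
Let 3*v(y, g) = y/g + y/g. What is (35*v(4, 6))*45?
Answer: 700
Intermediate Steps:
v(y, g) = 2*y/(3*g) (v(y, g) = (y/g + y/g)/3 = (2*y/g)/3 = 2*y/(3*g))
(35*v(4, 6))*45 = (35*((⅔)*4/6))*45 = (35*((⅔)*4*(⅙)))*45 = (35*(4/9))*45 = (140/9)*45 = 700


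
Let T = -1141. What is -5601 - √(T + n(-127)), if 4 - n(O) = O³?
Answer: -5601 - √2047246 ≈ -7031.8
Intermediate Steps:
n(O) = 4 - O³
-5601 - √(T + n(-127)) = -5601 - √(-1141 + (4 - 1*(-127)³)) = -5601 - √(-1141 + (4 - 1*(-2048383))) = -5601 - √(-1141 + (4 + 2048383)) = -5601 - √(-1141 + 2048387) = -5601 - √2047246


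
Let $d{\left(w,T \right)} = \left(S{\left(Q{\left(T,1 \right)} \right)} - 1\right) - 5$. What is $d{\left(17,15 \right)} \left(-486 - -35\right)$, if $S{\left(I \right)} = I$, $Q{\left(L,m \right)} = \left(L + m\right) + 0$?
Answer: $-4510$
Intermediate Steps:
$Q{\left(L,m \right)} = L + m$
$d{\left(w,T \right)} = -5 + T$ ($d{\left(w,T \right)} = \left(\left(T + 1\right) - 1\right) - 5 = \left(\left(1 + T\right) - 1\right) - 5 = T - 5 = -5 + T$)
$d{\left(17,15 \right)} \left(-486 - -35\right) = \left(-5 + 15\right) \left(-486 - -35\right) = 10 \left(-486 + \left(-7 + 42\right)\right) = 10 \left(-486 + 35\right) = 10 \left(-451\right) = -4510$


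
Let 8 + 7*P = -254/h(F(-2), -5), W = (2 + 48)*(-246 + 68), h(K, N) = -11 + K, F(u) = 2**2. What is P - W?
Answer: 436298/49 ≈ 8904.0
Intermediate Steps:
F(u) = 4
W = -8900 (W = 50*(-178) = -8900)
P = 198/49 (P = -8/7 + (-254/(-11 + 4))/7 = -8/7 + (-254/(-7))/7 = -8/7 + (-254*(-1/7))/7 = -8/7 + (1/7)*(254/7) = -8/7 + 254/49 = 198/49 ≈ 4.0408)
P - W = 198/49 - 1*(-8900) = 198/49 + 8900 = 436298/49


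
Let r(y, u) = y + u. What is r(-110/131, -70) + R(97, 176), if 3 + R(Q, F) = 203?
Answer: 16920/131 ≈ 129.16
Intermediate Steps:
R(Q, F) = 200 (R(Q, F) = -3 + 203 = 200)
r(y, u) = u + y
r(-110/131, -70) + R(97, 176) = (-70 - 110/131) + 200 = -9280/131 + 200 = 16920/131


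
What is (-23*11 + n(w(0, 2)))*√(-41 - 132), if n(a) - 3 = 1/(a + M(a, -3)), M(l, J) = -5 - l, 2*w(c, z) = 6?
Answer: -1251*I*√173/5 ≈ -3290.9*I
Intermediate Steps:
w(c, z) = 3 (w(c, z) = (½)*6 = 3)
n(a) = 14/5 (n(a) = 3 + 1/(a + (-5 - a)) = 3 + 1/(-5) = 3 - ⅕ = 14/5)
(-23*11 + n(w(0, 2)))*√(-41 - 132) = (-23*11 + 14/5)*√(-41 - 132) = (-253 + 14/5)*√(-173) = -1251*I*√173/5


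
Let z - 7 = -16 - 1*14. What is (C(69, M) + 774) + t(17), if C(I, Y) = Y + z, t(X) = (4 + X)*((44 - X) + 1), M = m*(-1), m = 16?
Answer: 1323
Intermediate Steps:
M = -16 (M = 16*(-1) = -16)
t(X) = (4 + X)*(45 - X)
z = -23 (z = 7 + (-16 - 1*14) = 7 + (-16 - 14) = 7 - 30 = -23)
C(I, Y) = -23 + Y (C(I, Y) = Y - 23 = -23 + Y)
(C(69, M) + 774) + t(17) = ((-23 - 16) + 774) + (180 - 1*17² + 41*17) = (-39 + 774) + (180 - 1*289 + 697) = 735 + (180 - 289 + 697) = 735 + 588 = 1323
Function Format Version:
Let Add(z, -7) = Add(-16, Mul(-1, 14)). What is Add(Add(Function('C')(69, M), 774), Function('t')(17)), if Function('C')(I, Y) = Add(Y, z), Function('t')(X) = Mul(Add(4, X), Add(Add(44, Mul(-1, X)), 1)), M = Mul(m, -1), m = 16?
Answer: 1323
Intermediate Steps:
M = -16 (M = Mul(16, -1) = -16)
Function('t')(X) = Mul(Add(4, X), Add(45, Mul(-1, X)))
z = -23 (z = Add(7, Add(-16, Mul(-1, 14))) = Add(7, Add(-16, -14)) = Add(7, -30) = -23)
Function('C')(I, Y) = Add(-23, Y) (Function('C')(I, Y) = Add(Y, -23) = Add(-23, Y))
Add(Add(Function('C')(69, M), 774), Function('t')(17)) = Add(Add(Add(-23, -16), 774), Add(180, Mul(-1, Pow(17, 2)), Mul(41, 17))) = Add(Add(-39, 774), Add(180, Mul(-1, 289), 697)) = Add(735, Add(180, -289, 697)) = Add(735, 588) = 1323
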